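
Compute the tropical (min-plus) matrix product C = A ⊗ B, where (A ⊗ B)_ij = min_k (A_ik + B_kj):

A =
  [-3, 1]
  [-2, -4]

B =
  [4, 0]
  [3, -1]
A ⊗ B =
  [1, -3]
  [-1, -5]

Apply the min-plus product entry-by-entry:
  C[0][0] = min over k of (A[0][0] + B[0][0] = -3 + 4 = 1, A[0][1] + B[1][0] = 1 + 3 = 4) = 1 (attained at k = 0)
  C[0][1] = min over k of (A[0][0] + B[0][1] = -3 + 0 = -3, A[0][1] + B[1][1] = 1 + -1 = 0) = -3 (attained at k = 0)
  C[1][0] = min over k of (A[1][0] + B[0][0] = -2 + 4 = 2, A[1][1] + B[1][0] = -4 + 3 = -1) = -1 (attained at k = 1)
  C[1][1] = min over k of (A[1][0] + B[0][1] = -2 + 0 = -2, A[1][1] + B[1][1] = -4 + -1 = -5) = -5 (attained at k = 1)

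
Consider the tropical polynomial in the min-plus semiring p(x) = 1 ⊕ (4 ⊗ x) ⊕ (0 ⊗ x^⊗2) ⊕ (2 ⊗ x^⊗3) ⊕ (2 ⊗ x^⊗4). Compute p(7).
p(7) = 1

A tropical monomial a ⊗ x^⊗i evaluates to a + i · x. Evaluating each term at x = 7:
  Term 0 contributes 1 + 0 · 7 = 1
  Term 1 contributes 4 + 1 · 7 = 11
  Term 2 contributes 0 + 2 · 7 = 14
  Term 3 contributes 2 + 3 · 7 = 23
  Term 4 contributes 2 + 4 · 7 = 30
p(7) = ⊕ of these = min[1, 11, 14, 23, 30] = 1.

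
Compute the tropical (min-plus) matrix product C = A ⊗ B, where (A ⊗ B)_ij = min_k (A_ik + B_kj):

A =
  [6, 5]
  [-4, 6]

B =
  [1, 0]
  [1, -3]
A ⊗ B =
  [6, 2]
  [-3, -4]

Apply the min-plus product entry-by-entry:
  C[0][0] = min over k of (A[0][0] + B[0][0] = 6 + 1 = 7, A[0][1] + B[1][0] = 5 + 1 = 6) = 6 (attained at k = 1)
  C[0][1] = min over k of (A[0][0] + B[0][1] = 6 + 0 = 6, A[0][1] + B[1][1] = 5 + -3 = 2) = 2 (attained at k = 1)
  C[1][0] = min over k of (A[1][0] + B[0][0] = -4 + 1 = -3, A[1][1] + B[1][0] = 6 + 1 = 7) = -3 (attained at k = 0)
  C[1][1] = min over k of (A[1][0] + B[0][1] = -4 + 0 = -4, A[1][1] + B[1][1] = 6 + -3 = 3) = -4 (attained at k = 0)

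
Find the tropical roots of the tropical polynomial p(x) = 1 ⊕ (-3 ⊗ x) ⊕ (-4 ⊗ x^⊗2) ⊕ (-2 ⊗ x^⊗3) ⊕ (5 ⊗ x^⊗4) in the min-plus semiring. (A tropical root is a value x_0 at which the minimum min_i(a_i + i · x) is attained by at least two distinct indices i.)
Roots: {-7, -2, 1, 4}

Each tropical root is a break point of the lower envelope of the lines y = a_i + i · x (there are 5 lines, with slopes 0, 1, ..., 4). Only the lines that attain the minimum somewhere contribute to roots; other lines are dominated. Here the surviving (envelope) indices are i = 4, i = 3, i = 2, i = 1, i = 0.
Intersections between consecutive envelope lines give the roots: for adjacent envelope indices i < j the intersection is x = (a_i − a_j) / (j − i). Reading off the sorted break points: {-7, -2, 1, 4}.
Verification: at each break x_0, at least two indices attain the minimum of min_i(a_i + i · x_0).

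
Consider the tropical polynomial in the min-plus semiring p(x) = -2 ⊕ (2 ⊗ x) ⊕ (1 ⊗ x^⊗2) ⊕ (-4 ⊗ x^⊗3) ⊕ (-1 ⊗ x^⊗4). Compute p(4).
p(4) = -2

A tropical monomial a ⊗ x^⊗i evaluates to a + i · x. Evaluating each term at x = 4:
  Term 0 contributes -2 + 0 · 4 = -2
  Term 1 contributes 2 + 1 · 4 = 6
  Term 2 contributes 1 + 2 · 4 = 9
  Term 3 contributes -4 + 3 · 4 = 8
  Term 4 contributes -1 + 4 · 4 = 15
p(4) = ⊕ of these = min[-2, 6, 9, 8, 15] = -2.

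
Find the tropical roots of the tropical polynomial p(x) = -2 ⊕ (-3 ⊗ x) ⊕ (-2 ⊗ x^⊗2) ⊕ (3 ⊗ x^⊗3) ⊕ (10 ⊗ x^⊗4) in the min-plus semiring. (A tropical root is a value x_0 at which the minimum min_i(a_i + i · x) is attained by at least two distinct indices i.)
Roots: {-7, -5, -1, 1}

Each tropical root is a break point of the lower envelope of the lines y = a_i + i · x (there are 5 lines, with slopes 0, 1, ..., 4). Only the lines that attain the minimum somewhere contribute to roots; other lines are dominated. Here the surviving (envelope) indices are i = 4, i = 3, i = 2, i = 1, i = 0.
Intersections between consecutive envelope lines give the roots: for adjacent envelope indices i < j the intersection is x = (a_i − a_j) / (j − i). Reading off the sorted break points: {-7, -5, -1, 1}.
Verification: at each break x_0, at least two indices attain the minimum of min_i(a_i + i · x_0).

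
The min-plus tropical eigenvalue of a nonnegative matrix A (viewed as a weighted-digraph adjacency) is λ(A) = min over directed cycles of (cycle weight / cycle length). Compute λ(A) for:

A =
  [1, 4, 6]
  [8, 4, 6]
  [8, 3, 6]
λ(A) = 1

Enumerate directed cycles and compute their means (weight / length). Sample:
  cycle 0 → 0: weight = 1, length = 1, mean = 1/1 ≈ 1.000
  cycle 1 → 1: weight = 4, length = 1, mean = 4/1 ≈ 4.000
  cycle 2 → 2: weight = 6, length = 1, mean = 6/1 ≈ 6.000
  cycle 0 → 1 → 0: weight = 12, length = 2, mean = 12/2 ≈ 6.000
  cycle 0 → 2 → 0: weight = 14, length = 2, mean = 14/2 ≈ 7.000
  cycle 1 → 0 → 1: weight = 12, length = 2, mean = 12/2 ≈ 6.000
Minimum mean = 1.000, attained e.g. along the cycle 0 → 0 with weight 1 and length 1. So λ(A) = 1/1 = 1.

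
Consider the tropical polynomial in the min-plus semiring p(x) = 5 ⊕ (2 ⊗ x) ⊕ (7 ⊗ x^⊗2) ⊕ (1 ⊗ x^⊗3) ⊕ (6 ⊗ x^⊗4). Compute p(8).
p(8) = 5

A tropical monomial a ⊗ x^⊗i evaluates to a + i · x. Evaluating each term at x = 8:
  Term 0 contributes 5 + 0 · 8 = 5
  Term 1 contributes 2 + 1 · 8 = 10
  Term 2 contributes 7 + 2 · 8 = 23
  Term 3 contributes 1 + 3 · 8 = 25
  Term 4 contributes 6 + 4 · 8 = 38
p(8) = ⊕ of these = min[5, 10, 23, 25, 38] = 5.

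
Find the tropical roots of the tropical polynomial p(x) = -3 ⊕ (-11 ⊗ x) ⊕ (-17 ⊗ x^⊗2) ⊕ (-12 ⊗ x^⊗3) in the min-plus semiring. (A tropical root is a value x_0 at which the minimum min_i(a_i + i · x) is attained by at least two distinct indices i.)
Roots: {-5, 6, 8}

Each tropical root is a break point of the lower envelope of the lines y = a_i + i · x (there are 4 lines, with slopes 0, 1, ..., 3). Only the lines that attain the minimum somewhere contribute to roots; other lines are dominated. Here the surviving (envelope) indices are i = 3, i = 2, i = 1, i = 0.
Intersections between consecutive envelope lines give the roots: for adjacent envelope indices i < j the intersection is x = (a_i − a_j) / (j − i). Reading off the sorted break points: {-5, 6, 8}.
Verification: at each break x_0, at least two indices attain the minimum of min_i(a_i + i · x_0).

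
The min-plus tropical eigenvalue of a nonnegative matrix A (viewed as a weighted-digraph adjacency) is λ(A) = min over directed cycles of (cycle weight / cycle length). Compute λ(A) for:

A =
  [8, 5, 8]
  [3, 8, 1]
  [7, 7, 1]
λ(A) = 1

Enumerate directed cycles and compute their means (weight / length). Sample:
  cycle 0 → 0: weight = 8, length = 1, mean = 8/1 ≈ 8.000
  cycle 1 → 1: weight = 8, length = 1, mean = 8/1 ≈ 8.000
  cycle 2 → 2: weight = 1, length = 1, mean = 1/1 ≈ 1.000
  cycle 0 → 1 → 0: weight = 8, length = 2, mean = 8/2 ≈ 4.000
  cycle 0 → 2 → 0: weight = 15, length = 2, mean = 15/2 ≈ 7.500
  cycle 1 → 0 → 1: weight = 8, length = 2, mean = 8/2 ≈ 4.000
Minimum mean = 1.000, attained e.g. along the cycle 2 → 2 with weight 1 and length 1. So λ(A) = 1/1 = 1.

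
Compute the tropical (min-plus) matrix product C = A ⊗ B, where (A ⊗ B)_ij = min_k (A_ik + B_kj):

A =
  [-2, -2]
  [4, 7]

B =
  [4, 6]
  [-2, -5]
A ⊗ B =
  [-4, -7]
  [5, 2]

Apply the min-plus product entry-by-entry:
  C[0][0] = min over k of (A[0][0] + B[0][0] = -2 + 4 = 2, A[0][1] + B[1][0] = -2 + -2 = -4) = -4 (attained at k = 1)
  C[0][1] = min over k of (A[0][0] + B[0][1] = -2 + 6 = 4, A[0][1] + B[1][1] = -2 + -5 = -7) = -7 (attained at k = 1)
  C[1][0] = min over k of (A[1][0] + B[0][0] = 4 + 4 = 8, A[1][1] + B[1][0] = 7 + -2 = 5) = 5 (attained at k = 1)
  C[1][1] = min over k of (A[1][0] + B[0][1] = 4 + 6 = 10, A[1][1] + B[1][1] = 7 + -5 = 2) = 2 (attained at k = 1)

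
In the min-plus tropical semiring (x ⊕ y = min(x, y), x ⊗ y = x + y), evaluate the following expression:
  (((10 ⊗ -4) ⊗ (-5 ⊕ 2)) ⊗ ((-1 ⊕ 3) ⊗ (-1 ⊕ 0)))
(((10 ⊗ -4) ⊗ (-5 ⊕ 2)) ⊗ ((-1 ⊕ 3) ⊗ (-1 ⊕ 0))) = -1

Expand innermost to outermost. Recall ⊕ takes the minimum of its arguments and ⊗ takes their sum. Working out the expression (((10 ⊗ -4) ⊗ (-5 ⊕ 2)) ⊗ ((-1 ⊕ 3) ⊗ (-1 ⊕ 0))) gives -1.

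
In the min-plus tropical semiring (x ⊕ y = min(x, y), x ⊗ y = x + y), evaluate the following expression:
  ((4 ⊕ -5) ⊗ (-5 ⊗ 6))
((4 ⊕ -5) ⊗ (-5 ⊗ 6)) = -4

Expand innermost to outermost. Recall ⊕ takes the minimum of its arguments and ⊗ takes their sum. Working out the expression ((4 ⊕ -5) ⊗ (-5 ⊗ 6)) gives -4.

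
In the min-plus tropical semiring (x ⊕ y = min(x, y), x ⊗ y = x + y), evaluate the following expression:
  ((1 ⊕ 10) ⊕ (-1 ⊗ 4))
((1 ⊕ 10) ⊕ (-1 ⊗ 4)) = 1

Expand innermost to outermost. Recall ⊕ takes the minimum of its arguments and ⊗ takes their sum. Working out the expression ((1 ⊕ 10) ⊕ (-1 ⊗ 4)) gives 1.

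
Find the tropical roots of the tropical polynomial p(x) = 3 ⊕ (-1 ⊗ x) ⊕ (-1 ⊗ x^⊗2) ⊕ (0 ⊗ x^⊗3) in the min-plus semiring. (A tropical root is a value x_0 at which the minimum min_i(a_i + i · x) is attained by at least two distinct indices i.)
Roots: {-1, 0, 4}

Each tropical root is a break point of the lower envelope of the lines y = a_i + i · x (there are 4 lines, with slopes 0, 1, ..., 3). Only the lines that attain the minimum somewhere contribute to roots; other lines are dominated. Here the surviving (envelope) indices are i = 3, i = 2, i = 1, i = 0.
Intersections between consecutive envelope lines give the roots: for adjacent envelope indices i < j the intersection is x = (a_i − a_j) / (j − i). Reading off the sorted break points: {-1, 0, 4}.
Verification: at each break x_0, at least two indices attain the minimum of min_i(a_i + i · x_0).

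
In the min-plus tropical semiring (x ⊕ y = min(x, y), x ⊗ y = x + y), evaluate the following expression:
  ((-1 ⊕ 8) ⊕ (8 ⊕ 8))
((-1 ⊕ 8) ⊕ (8 ⊕ 8)) = -1

Expand innermost to outermost. Recall ⊕ takes the minimum of its arguments and ⊗ takes their sum. Working out the expression ((-1 ⊕ 8) ⊕ (8 ⊕ 8)) gives -1.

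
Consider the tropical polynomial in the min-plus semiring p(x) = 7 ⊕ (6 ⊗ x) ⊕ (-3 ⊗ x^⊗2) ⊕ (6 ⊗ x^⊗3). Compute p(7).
p(7) = 7

A tropical monomial a ⊗ x^⊗i evaluates to a + i · x. Evaluating each term at x = 7:
  Term 0 contributes 7 + 0 · 7 = 7
  Term 1 contributes 6 + 1 · 7 = 13
  Term 2 contributes -3 + 2 · 7 = 11
  Term 3 contributes 6 + 3 · 7 = 27
p(7) = ⊕ of these = min[7, 13, 11, 27] = 7.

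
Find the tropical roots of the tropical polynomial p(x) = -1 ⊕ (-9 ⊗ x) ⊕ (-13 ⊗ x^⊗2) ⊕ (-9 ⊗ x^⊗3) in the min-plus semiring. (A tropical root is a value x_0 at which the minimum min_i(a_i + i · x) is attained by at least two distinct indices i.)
Roots: {-4, 4, 8}

Each tropical root is a break point of the lower envelope of the lines y = a_i + i · x (there are 4 lines, with slopes 0, 1, ..., 3). Only the lines that attain the minimum somewhere contribute to roots; other lines are dominated. Here the surviving (envelope) indices are i = 3, i = 2, i = 1, i = 0.
Intersections between consecutive envelope lines give the roots: for adjacent envelope indices i < j the intersection is x = (a_i − a_j) / (j − i). Reading off the sorted break points: {-4, 4, 8}.
Verification: at each break x_0, at least two indices attain the minimum of min_i(a_i + i · x_0).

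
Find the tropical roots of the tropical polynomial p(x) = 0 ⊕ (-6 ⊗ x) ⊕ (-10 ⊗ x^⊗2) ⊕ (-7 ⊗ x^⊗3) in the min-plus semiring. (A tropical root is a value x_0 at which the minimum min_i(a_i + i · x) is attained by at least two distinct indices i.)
Roots: {-3, 4, 6}

Each tropical root is a break point of the lower envelope of the lines y = a_i + i · x (there are 4 lines, with slopes 0, 1, ..., 3). Only the lines that attain the minimum somewhere contribute to roots; other lines are dominated. Here the surviving (envelope) indices are i = 3, i = 2, i = 1, i = 0.
Intersections between consecutive envelope lines give the roots: for adjacent envelope indices i < j the intersection is x = (a_i − a_j) / (j − i). Reading off the sorted break points: {-3, 4, 6}.
Verification: at each break x_0, at least two indices attain the minimum of min_i(a_i + i · x_0).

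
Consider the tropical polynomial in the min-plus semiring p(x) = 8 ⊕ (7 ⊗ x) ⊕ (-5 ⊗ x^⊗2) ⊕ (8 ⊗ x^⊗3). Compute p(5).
p(5) = 5

A tropical monomial a ⊗ x^⊗i evaluates to a + i · x. Evaluating each term at x = 5:
  Term 0 contributes 8 + 0 · 5 = 8
  Term 1 contributes 7 + 1 · 5 = 12
  Term 2 contributes -5 + 2 · 5 = 5
  Term 3 contributes 8 + 3 · 5 = 23
p(5) = ⊕ of these = min[8, 12, 5, 23] = 5.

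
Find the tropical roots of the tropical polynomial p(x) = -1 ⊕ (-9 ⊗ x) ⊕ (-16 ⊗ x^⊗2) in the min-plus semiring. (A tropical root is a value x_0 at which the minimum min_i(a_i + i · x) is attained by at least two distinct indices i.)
Roots: {7, 8}

Each tropical root is a break point of the lower envelope of the lines y = a_i + i · x (there are 3 lines, with slopes 0, 1, ..., 2). Only the lines that attain the minimum somewhere contribute to roots; other lines are dominated. Here the surviving (envelope) indices are i = 2, i = 1, i = 0.
Intersections between consecutive envelope lines give the roots: for adjacent envelope indices i < j the intersection is x = (a_i − a_j) / (j − i). Reading off the sorted break points: {7, 8}.
Verification: at each break x_0, at least two indices attain the minimum of min_i(a_i + i · x_0).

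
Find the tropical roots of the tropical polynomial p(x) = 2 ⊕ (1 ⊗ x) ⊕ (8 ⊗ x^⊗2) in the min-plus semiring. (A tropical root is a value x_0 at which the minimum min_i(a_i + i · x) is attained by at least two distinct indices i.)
Roots: {-7, 1}

Each tropical root is a break point of the lower envelope of the lines y = a_i + i · x (there are 3 lines, with slopes 0, 1, ..., 2). Only the lines that attain the minimum somewhere contribute to roots; other lines are dominated. Here the surviving (envelope) indices are i = 2, i = 1, i = 0.
Intersections between consecutive envelope lines give the roots: for adjacent envelope indices i < j the intersection is x = (a_i − a_j) / (j − i). Reading off the sorted break points: {-7, 1}.
Verification: at each break x_0, at least two indices attain the minimum of min_i(a_i + i · x_0).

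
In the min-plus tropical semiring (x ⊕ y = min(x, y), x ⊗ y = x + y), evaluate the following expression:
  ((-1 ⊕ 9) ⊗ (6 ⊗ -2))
((-1 ⊕ 9) ⊗ (6 ⊗ -2)) = 3

Expand innermost to outermost. Recall ⊕ takes the minimum of its arguments and ⊗ takes their sum. Working out the expression ((-1 ⊕ 9) ⊗ (6 ⊗ -2)) gives 3.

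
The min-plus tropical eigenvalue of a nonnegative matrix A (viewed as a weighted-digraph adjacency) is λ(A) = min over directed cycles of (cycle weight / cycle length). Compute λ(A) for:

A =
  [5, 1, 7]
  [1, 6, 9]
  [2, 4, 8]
λ(A) = 1

Enumerate directed cycles and compute their means (weight / length). Sample:
  cycle 0 → 0: weight = 5, length = 1, mean = 5/1 ≈ 5.000
  cycle 1 → 1: weight = 6, length = 1, mean = 6/1 ≈ 6.000
  cycle 2 → 2: weight = 8, length = 1, mean = 8/1 ≈ 8.000
  cycle 0 → 1 → 0: weight = 2, length = 2, mean = 2/2 ≈ 1.000
  cycle 0 → 2 → 0: weight = 9, length = 2, mean = 9/2 ≈ 4.500
  cycle 1 → 0 → 1: weight = 2, length = 2, mean = 2/2 ≈ 1.000
Minimum mean = 1.000, attained e.g. along the cycle 0 → 1 → 0 with weight 2 and length 2. So λ(A) = 2/2 = 1.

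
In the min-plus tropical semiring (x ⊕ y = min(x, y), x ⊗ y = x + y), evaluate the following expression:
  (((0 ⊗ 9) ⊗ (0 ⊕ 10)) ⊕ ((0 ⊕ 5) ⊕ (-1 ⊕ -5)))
(((0 ⊗ 9) ⊗ (0 ⊕ 10)) ⊕ ((0 ⊕ 5) ⊕ (-1 ⊕ -5))) = -5

Expand innermost to outermost. Recall ⊕ takes the minimum of its arguments and ⊗ takes their sum. Working out the expression (((0 ⊗ 9) ⊗ (0 ⊕ 10)) ⊕ ((0 ⊕ 5) ⊕ (-1 ⊕ -5))) gives -5.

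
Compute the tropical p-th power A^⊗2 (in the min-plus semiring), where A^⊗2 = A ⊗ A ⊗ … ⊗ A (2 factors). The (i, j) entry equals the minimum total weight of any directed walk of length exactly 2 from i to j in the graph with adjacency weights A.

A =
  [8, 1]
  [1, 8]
A^⊗2 =
  [2, 9]
  [9, 2]

Each entry (A^⊗2)_ij equals the minimum over all length-2 walks i = v_0 → v_1 → … → v_2 = j of Σ_t A[v_t][v_{t+1}]. For example, for (i, j) = (0, 1) we minimise over 2 possible intermediate vertex sequences; the minimum is 9, attained along the walk 0 → 0 → 1.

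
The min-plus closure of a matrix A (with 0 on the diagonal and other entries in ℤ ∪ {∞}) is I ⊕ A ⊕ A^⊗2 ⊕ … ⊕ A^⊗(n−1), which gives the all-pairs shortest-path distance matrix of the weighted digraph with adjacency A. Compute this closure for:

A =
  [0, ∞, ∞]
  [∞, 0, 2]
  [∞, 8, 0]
Closure =
  [0, ∞, ∞]
  [∞, 0, 2]
  [∞, 8, 0]

This is the Floyd-Warshall all-pairs shortest-path computation. For each intermediate vertex k = 0, 1, …, 2, update dist[i][j] ← min(dist[i][j], dist[i][k] + dist[k][j]). The final matrix gives, for each (i, j), the minimum total weight of any directed path from i to j (possibly empty when i = j).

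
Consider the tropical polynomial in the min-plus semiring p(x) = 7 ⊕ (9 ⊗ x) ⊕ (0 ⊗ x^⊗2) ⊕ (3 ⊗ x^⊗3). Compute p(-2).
p(-2) = -4

A tropical monomial a ⊗ x^⊗i evaluates to a + i · x. Evaluating each term at x = -2:
  Term 0 contributes 7 + 0 · -2 = 7
  Term 1 contributes 9 + 1 · -2 = 7
  Term 2 contributes 0 + 2 · -2 = -4
  Term 3 contributes 3 + 3 · -2 = -3
p(-2) = ⊕ of these = min[7, 7, -4, -3] = -4.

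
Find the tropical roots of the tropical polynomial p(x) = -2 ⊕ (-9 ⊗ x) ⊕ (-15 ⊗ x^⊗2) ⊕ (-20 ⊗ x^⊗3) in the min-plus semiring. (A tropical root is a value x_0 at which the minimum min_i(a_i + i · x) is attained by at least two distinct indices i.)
Roots: {5, 6, 7}

Each tropical root is a break point of the lower envelope of the lines y = a_i + i · x (there are 4 lines, with slopes 0, 1, ..., 3). Only the lines that attain the minimum somewhere contribute to roots; other lines are dominated. Here the surviving (envelope) indices are i = 3, i = 2, i = 1, i = 0.
Intersections between consecutive envelope lines give the roots: for adjacent envelope indices i < j the intersection is x = (a_i − a_j) / (j − i). Reading off the sorted break points: {5, 6, 7}.
Verification: at each break x_0, at least two indices attain the minimum of min_i(a_i + i · x_0).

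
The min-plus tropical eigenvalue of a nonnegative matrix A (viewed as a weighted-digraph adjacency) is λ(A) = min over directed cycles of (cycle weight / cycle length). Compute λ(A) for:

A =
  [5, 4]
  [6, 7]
λ(A) = 5

Enumerate directed cycles and compute their means (weight / length). Sample:
  cycle 0 → 0: weight = 5, length = 1, mean = 5/1 ≈ 5.000
  cycle 1 → 1: weight = 7, length = 1, mean = 7/1 ≈ 7.000
  cycle 0 → 1 → 0: weight = 10, length = 2, mean = 10/2 ≈ 5.000
  cycle 1 → 0 → 1: weight = 10, length = 2, mean = 10/2 ≈ 5.000
Minimum mean = 5.000, attained e.g. along the cycle 0 → 0 with weight 5 and length 1. So λ(A) = 5/1 = 5.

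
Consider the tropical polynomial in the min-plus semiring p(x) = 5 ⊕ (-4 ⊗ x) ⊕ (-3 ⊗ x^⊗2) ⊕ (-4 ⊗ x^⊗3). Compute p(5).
p(5) = 1

A tropical monomial a ⊗ x^⊗i evaluates to a + i · x. Evaluating each term at x = 5:
  Term 0 contributes 5 + 0 · 5 = 5
  Term 1 contributes -4 + 1 · 5 = 1
  Term 2 contributes -3 + 2 · 5 = 7
  Term 3 contributes -4 + 3 · 5 = 11
p(5) = ⊕ of these = min[5, 1, 7, 11] = 1.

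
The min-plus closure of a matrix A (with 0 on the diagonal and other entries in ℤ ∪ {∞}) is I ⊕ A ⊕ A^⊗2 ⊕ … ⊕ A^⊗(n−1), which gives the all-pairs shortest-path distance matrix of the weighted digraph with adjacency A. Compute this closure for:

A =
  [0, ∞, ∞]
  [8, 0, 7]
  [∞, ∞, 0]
Closure =
  [0, ∞, ∞]
  [8, 0, 7]
  [∞, ∞, 0]

This is the Floyd-Warshall all-pairs shortest-path computation. For each intermediate vertex k = 0, 1, …, 2, update dist[i][j] ← min(dist[i][j], dist[i][k] + dist[k][j]). The final matrix gives, for each (i, j), the minimum total weight of any directed path from i to j (possibly empty when i = j).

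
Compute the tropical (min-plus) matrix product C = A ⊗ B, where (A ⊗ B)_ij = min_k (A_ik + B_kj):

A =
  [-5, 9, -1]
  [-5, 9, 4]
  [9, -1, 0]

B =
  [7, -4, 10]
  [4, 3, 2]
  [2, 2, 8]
A ⊗ B =
  [1, -9, 5]
  [2, -9, 5]
  [2, 2, 1]

Apply the min-plus product entry-by-entry:
  C[0][0] = min over k of (A[0][0] + B[0][0] = -5 + 7 = 2, A[0][1] + B[1][0] = 9 + 4 = 13, A[0][2] + B[2][0] = -1 + 2 = 1) = 1 (attained at k = 2)
  C[0][1] = min over k of (A[0][0] + B[0][1] = -5 + -4 = -9, A[0][1] + B[1][1] = 9 + 3 = 12, A[0][2] + B[2][1] = -1 + 2 = 1) = -9 (attained at k = 0)
  C[0][2] = min over k of (A[0][0] + B[0][2] = -5 + 10 = 5, A[0][1] + B[1][2] = 9 + 2 = 11, A[0][2] + B[2][2] = -1 + 8 = 7) = 5 (attained at k = 0)
  C[1][0] = min over k of (A[1][0] + B[0][0] = -5 + 7 = 2, A[1][1] + B[1][0] = 9 + 4 = 13, A[1][2] + B[2][0] = 4 + 2 = 6) = 2 (attained at k = 0)
  C[1][1] = min over k of (A[1][0] + B[0][1] = -5 + -4 = -9, A[1][1] + B[1][1] = 9 + 3 = 12, A[1][2] + B[2][1] = 4 + 2 = 6) = -9 (attained at k = 0)
  C[1][2] = min over k of (A[1][0] + B[0][2] = -5 + 10 = 5, A[1][1] + B[1][2] = 9 + 2 = 11, A[1][2] + B[2][2] = 4 + 8 = 12) = 5 (attained at k = 0)
  C[2][0] = min over k of (A[2][0] + B[0][0] = 9 + 7 = 16, A[2][1] + B[1][0] = -1 + 4 = 3, A[2][2] + B[2][0] = 0 + 2 = 2) = 2 (attained at k = 2)
  C[2][1] = min over k of (A[2][0] + B[0][1] = 9 + -4 = 5, A[2][1] + B[1][1] = -1 + 3 = 2, A[2][2] + B[2][1] = 0 + 2 = 2) = 2 (attained at k = 1)
  C[2][2] = min over k of (A[2][0] + B[0][2] = 9 + 10 = 19, A[2][1] + B[1][2] = -1 + 2 = 1, A[2][2] + B[2][2] = 0 + 8 = 8) = 1 (attained at k = 1)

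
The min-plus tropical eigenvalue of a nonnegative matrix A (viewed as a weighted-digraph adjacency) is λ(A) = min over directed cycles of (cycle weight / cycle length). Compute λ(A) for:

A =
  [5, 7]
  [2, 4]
λ(A) = 4

Enumerate directed cycles and compute their means (weight / length). Sample:
  cycle 0 → 0: weight = 5, length = 1, mean = 5/1 ≈ 5.000
  cycle 1 → 1: weight = 4, length = 1, mean = 4/1 ≈ 4.000
  cycle 0 → 1 → 0: weight = 9, length = 2, mean = 9/2 ≈ 4.500
  cycle 1 → 0 → 1: weight = 9, length = 2, mean = 9/2 ≈ 4.500
Minimum mean = 4.000, attained e.g. along the cycle 1 → 1 with weight 4 and length 1. So λ(A) = 4/1 = 4.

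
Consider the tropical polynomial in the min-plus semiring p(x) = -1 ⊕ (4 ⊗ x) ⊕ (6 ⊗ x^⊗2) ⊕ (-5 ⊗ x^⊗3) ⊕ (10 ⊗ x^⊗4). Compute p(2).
p(2) = -1

A tropical monomial a ⊗ x^⊗i evaluates to a + i · x. Evaluating each term at x = 2:
  Term 0 contributes -1 + 0 · 2 = -1
  Term 1 contributes 4 + 1 · 2 = 6
  Term 2 contributes 6 + 2 · 2 = 10
  Term 3 contributes -5 + 3 · 2 = 1
  Term 4 contributes 10 + 4 · 2 = 18
p(2) = ⊕ of these = min[-1, 6, 10, 1, 18] = -1.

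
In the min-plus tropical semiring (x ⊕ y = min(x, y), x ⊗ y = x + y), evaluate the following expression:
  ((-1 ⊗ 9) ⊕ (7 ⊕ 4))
((-1 ⊗ 9) ⊕ (7 ⊕ 4)) = 4

Expand innermost to outermost. Recall ⊕ takes the minimum of its arguments and ⊗ takes their sum. Working out the expression ((-1 ⊗ 9) ⊕ (7 ⊕ 4)) gives 4.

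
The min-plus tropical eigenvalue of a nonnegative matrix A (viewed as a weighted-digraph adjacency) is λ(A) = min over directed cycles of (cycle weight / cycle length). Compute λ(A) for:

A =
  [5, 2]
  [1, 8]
λ(A) = 3/2

Enumerate directed cycles and compute their means (weight / length). Sample:
  cycle 0 → 0: weight = 5, length = 1, mean = 5/1 ≈ 5.000
  cycle 1 → 1: weight = 8, length = 1, mean = 8/1 ≈ 8.000
  cycle 0 → 1 → 0: weight = 3, length = 2, mean = 3/2 ≈ 1.500
  cycle 1 → 0 → 1: weight = 3, length = 2, mean = 3/2 ≈ 1.500
Minimum mean = 1.500, attained e.g. along the cycle 0 → 1 → 0 with weight 3 and length 2. So λ(A) = 3/2 = 3/2.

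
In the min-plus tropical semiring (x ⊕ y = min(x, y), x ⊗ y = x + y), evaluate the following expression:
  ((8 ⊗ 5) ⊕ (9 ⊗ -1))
((8 ⊗ 5) ⊕ (9 ⊗ -1)) = 8

Expand innermost to outermost. Recall ⊕ takes the minimum of its arguments and ⊗ takes their sum. Working out the expression ((8 ⊗ 5) ⊕ (9 ⊗ -1)) gives 8.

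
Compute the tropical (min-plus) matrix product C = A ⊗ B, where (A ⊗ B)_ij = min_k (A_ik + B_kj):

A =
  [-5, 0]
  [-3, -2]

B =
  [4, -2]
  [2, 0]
A ⊗ B =
  [-1, -7]
  [0, -5]

Apply the min-plus product entry-by-entry:
  C[0][0] = min over k of (A[0][0] + B[0][0] = -5 + 4 = -1, A[0][1] + B[1][0] = 0 + 2 = 2) = -1 (attained at k = 0)
  C[0][1] = min over k of (A[0][0] + B[0][1] = -5 + -2 = -7, A[0][1] + B[1][1] = 0 + 0 = 0) = -7 (attained at k = 0)
  C[1][0] = min over k of (A[1][0] + B[0][0] = -3 + 4 = 1, A[1][1] + B[1][0] = -2 + 2 = 0) = 0 (attained at k = 1)
  C[1][1] = min over k of (A[1][0] + B[0][1] = -3 + -2 = -5, A[1][1] + B[1][1] = -2 + 0 = -2) = -5 (attained at k = 0)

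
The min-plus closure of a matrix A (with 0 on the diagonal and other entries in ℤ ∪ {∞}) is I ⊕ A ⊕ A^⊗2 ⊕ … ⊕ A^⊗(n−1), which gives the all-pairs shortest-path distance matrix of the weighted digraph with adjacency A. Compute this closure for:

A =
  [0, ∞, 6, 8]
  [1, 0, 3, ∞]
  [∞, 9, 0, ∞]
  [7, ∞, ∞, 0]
Closure =
  [0, 15, 6, 8]
  [1, 0, 3, 9]
  [10, 9, 0, 18]
  [7, 22, 13, 0]

This is the Floyd-Warshall all-pairs shortest-path computation. For each intermediate vertex k = 0, 1, …, 3, update dist[i][j] ← min(dist[i][j], dist[i][k] + dist[k][j]). The final matrix gives, for each (i, j), the minimum total weight of any directed path from i to j (possibly empty when i = j).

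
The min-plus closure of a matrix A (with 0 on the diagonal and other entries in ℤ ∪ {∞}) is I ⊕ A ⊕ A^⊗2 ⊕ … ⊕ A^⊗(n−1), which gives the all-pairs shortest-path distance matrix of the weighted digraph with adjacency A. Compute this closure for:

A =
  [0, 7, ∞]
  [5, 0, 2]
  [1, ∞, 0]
Closure =
  [0, 7, 9]
  [3, 0, 2]
  [1, 8, 0]

This is the Floyd-Warshall all-pairs shortest-path computation. For each intermediate vertex k = 0, 1, …, 2, update dist[i][j] ← min(dist[i][j], dist[i][k] + dist[k][j]). The final matrix gives, for each (i, j), the minimum total weight of any directed path from i to j (possibly empty when i = j).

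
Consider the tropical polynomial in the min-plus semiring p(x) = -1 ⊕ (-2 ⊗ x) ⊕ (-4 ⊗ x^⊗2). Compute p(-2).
p(-2) = -8

A tropical monomial a ⊗ x^⊗i evaluates to a + i · x. Evaluating each term at x = -2:
  Term 0 contributes -1 + 0 · -2 = -1
  Term 1 contributes -2 + 1 · -2 = -4
  Term 2 contributes -4 + 2 · -2 = -8
p(-2) = ⊕ of these = min[-1, -4, -8] = -8.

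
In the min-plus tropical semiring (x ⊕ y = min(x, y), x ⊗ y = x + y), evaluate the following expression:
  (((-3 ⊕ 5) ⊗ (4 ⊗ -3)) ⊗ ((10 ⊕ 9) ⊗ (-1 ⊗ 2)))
(((-3 ⊕ 5) ⊗ (4 ⊗ -3)) ⊗ ((10 ⊕ 9) ⊗ (-1 ⊗ 2))) = 8

Expand innermost to outermost. Recall ⊕ takes the minimum of its arguments and ⊗ takes their sum. Working out the expression (((-3 ⊕ 5) ⊗ (4 ⊗ -3)) ⊗ ((10 ⊕ 9) ⊗ (-1 ⊗ 2))) gives 8.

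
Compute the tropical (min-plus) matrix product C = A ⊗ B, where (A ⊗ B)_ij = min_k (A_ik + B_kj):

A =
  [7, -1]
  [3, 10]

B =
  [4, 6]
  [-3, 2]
A ⊗ B =
  [-4, 1]
  [7, 9]

Apply the min-plus product entry-by-entry:
  C[0][0] = min over k of (A[0][0] + B[0][0] = 7 + 4 = 11, A[0][1] + B[1][0] = -1 + -3 = -4) = -4 (attained at k = 1)
  C[0][1] = min over k of (A[0][0] + B[0][1] = 7 + 6 = 13, A[0][1] + B[1][1] = -1 + 2 = 1) = 1 (attained at k = 1)
  C[1][0] = min over k of (A[1][0] + B[0][0] = 3 + 4 = 7, A[1][1] + B[1][0] = 10 + -3 = 7) = 7 (attained at k = 0)
  C[1][1] = min over k of (A[1][0] + B[0][1] = 3 + 6 = 9, A[1][1] + B[1][1] = 10 + 2 = 12) = 9 (attained at k = 0)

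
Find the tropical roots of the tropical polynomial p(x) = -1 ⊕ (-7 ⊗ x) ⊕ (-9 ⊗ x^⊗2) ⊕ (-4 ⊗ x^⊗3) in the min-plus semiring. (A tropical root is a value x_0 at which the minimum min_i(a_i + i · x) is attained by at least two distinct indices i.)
Roots: {-5, 2, 6}

Each tropical root is a break point of the lower envelope of the lines y = a_i + i · x (there are 4 lines, with slopes 0, 1, ..., 3). Only the lines that attain the minimum somewhere contribute to roots; other lines are dominated. Here the surviving (envelope) indices are i = 3, i = 2, i = 1, i = 0.
Intersections between consecutive envelope lines give the roots: for adjacent envelope indices i < j the intersection is x = (a_i − a_j) / (j − i). Reading off the sorted break points: {-5, 2, 6}.
Verification: at each break x_0, at least two indices attain the minimum of min_i(a_i + i · x_0).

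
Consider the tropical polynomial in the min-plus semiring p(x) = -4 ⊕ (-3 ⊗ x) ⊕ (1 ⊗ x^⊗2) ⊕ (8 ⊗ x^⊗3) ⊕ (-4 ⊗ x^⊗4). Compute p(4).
p(4) = -4

A tropical monomial a ⊗ x^⊗i evaluates to a + i · x. Evaluating each term at x = 4:
  Term 0 contributes -4 + 0 · 4 = -4
  Term 1 contributes -3 + 1 · 4 = 1
  Term 2 contributes 1 + 2 · 4 = 9
  Term 3 contributes 8 + 3 · 4 = 20
  Term 4 contributes -4 + 4 · 4 = 12
p(4) = ⊕ of these = min[-4, 1, 9, 20, 12] = -4.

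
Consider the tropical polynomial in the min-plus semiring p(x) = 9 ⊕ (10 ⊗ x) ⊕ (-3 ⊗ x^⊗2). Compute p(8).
p(8) = 9

A tropical monomial a ⊗ x^⊗i evaluates to a + i · x. Evaluating each term at x = 8:
  Term 0 contributes 9 + 0 · 8 = 9
  Term 1 contributes 10 + 1 · 8 = 18
  Term 2 contributes -3 + 2 · 8 = 13
p(8) = ⊕ of these = min[9, 18, 13] = 9.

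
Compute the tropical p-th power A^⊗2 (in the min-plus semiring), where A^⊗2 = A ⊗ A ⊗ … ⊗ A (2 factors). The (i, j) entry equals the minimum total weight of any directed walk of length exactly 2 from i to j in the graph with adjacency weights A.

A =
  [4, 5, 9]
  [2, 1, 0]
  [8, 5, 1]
A^⊗2 =
  [7, 6, 5]
  [3, 2, 1]
  [7, 6, 2]

Each entry (A^⊗2)_ij equals the minimum over all length-2 walks i = v_0 → v_1 → … → v_2 = j of Σ_t A[v_t][v_{t+1}]. For example, for (i, j) = (0, 2) we minimise over 3 possible intermediate vertex sequences; the minimum is 5, attained along the walk 0 → 1 → 2.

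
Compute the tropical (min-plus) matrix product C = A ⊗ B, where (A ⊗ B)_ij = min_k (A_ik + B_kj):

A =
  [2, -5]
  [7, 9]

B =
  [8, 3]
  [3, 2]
A ⊗ B =
  [-2, -3]
  [12, 10]

Apply the min-plus product entry-by-entry:
  C[0][0] = min over k of (A[0][0] + B[0][0] = 2 + 8 = 10, A[0][1] + B[1][0] = -5 + 3 = -2) = -2 (attained at k = 1)
  C[0][1] = min over k of (A[0][0] + B[0][1] = 2 + 3 = 5, A[0][1] + B[1][1] = -5 + 2 = -3) = -3 (attained at k = 1)
  C[1][0] = min over k of (A[1][0] + B[0][0] = 7 + 8 = 15, A[1][1] + B[1][0] = 9 + 3 = 12) = 12 (attained at k = 1)
  C[1][1] = min over k of (A[1][0] + B[0][1] = 7 + 3 = 10, A[1][1] + B[1][1] = 9 + 2 = 11) = 10 (attained at k = 0)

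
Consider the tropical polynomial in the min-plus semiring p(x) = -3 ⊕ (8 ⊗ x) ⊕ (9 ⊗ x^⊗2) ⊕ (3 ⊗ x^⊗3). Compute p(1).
p(1) = -3

A tropical monomial a ⊗ x^⊗i evaluates to a + i · x. Evaluating each term at x = 1:
  Term 0 contributes -3 + 0 · 1 = -3
  Term 1 contributes 8 + 1 · 1 = 9
  Term 2 contributes 9 + 2 · 1 = 11
  Term 3 contributes 3 + 3 · 1 = 6
p(1) = ⊕ of these = min[-3, 9, 11, 6] = -3.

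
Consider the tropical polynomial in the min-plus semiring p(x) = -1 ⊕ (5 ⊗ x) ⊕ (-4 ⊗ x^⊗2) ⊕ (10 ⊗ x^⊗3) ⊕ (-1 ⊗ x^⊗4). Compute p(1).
p(1) = -2

A tropical monomial a ⊗ x^⊗i evaluates to a + i · x. Evaluating each term at x = 1:
  Term 0 contributes -1 + 0 · 1 = -1
  Term 1 contributes 5 + 1 · 1 = 6
  Term 2 contributes -4 + 2 · 1 = -2
  Term 3 contributes 10 + 3 · 1 = 13
  Term 4 contributes -1 + 4 · 1 = 3
p(1) = ⊕ of these = min[-1, 6, -2, 13, 3] = -2.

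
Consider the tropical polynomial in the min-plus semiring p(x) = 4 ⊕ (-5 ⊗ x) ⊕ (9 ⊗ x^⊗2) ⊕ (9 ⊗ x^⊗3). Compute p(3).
p(3) = -2

A tropical monomial a ⊗ x^⊗i evaluates to a + i · x. Evaluating each term at x = 3:
  Term 0 contributes 4 + 0 · 3 = 4
  Term 1 contributes -5 + 1 · 3 = -2
  Term 2 contributes 9 + 2 · 3 = 15
  Term 3 contributes 9 + 3 · 3 = 18
p(3) = ⊕ of these = min[4, -2, 15, 18] = -2.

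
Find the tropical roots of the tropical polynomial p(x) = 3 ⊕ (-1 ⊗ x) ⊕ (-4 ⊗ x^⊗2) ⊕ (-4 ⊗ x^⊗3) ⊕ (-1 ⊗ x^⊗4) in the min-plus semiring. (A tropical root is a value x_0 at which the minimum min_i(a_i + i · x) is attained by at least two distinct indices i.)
Roots: {-3, 0, 3, 4}

Each tropical root is a break point of the lower envelope of the lines y = a_i + i · x (there are 5 lines, with slopes 0, 1, ..., 4). Only the lines that attain the minimum somewhere contribute to roots; other lines are dominated. Here the surviving (envelope) indices are i = 4, i = 3, i = 2, i = 1, i = 0.
Intersections between consecutive envelope lines give the roots: for adjacent envelope indices i < j the intersection is x = (a_i − a_j) / (j − i). Reading off the sorted break points: {-3, 0, 3, 4}.
Verification: at each break x_0, at least two indices attain the minimum of min_i(a_i + i · x_0).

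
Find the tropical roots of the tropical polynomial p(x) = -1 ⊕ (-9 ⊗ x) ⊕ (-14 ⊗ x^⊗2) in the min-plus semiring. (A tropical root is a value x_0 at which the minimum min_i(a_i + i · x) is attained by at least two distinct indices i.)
Roots: {5, 8}

Each tropical root is a break point of the lower envelope of the lines y = a_i + i · x (there are 3 lines, with slopes 0, 1, ..., 2). Only the lines that attain the minimum somewhere contribute to roots; other lines are dominated. Here the surviving (envelope) indices are i = 2, i = 1, i = 0.
Intersections between consecutive envelope lines give the roots: for adjacent envelope indices i < j the intersection is x = (a_i − a_j) / (j − i). Reading off the sorted break points: {5, 8}.
Verification: at each break x_0, at least two indices attain the minimum of min_i(a_i + i · x_0).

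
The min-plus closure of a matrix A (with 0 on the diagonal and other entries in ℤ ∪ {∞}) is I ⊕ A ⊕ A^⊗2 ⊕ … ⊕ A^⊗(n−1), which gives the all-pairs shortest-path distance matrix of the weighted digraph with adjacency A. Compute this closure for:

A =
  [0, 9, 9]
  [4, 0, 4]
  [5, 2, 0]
Closure =
  [0, 9, 9]
  [4, 0, 4]
  [5, 2, 0]

This is the Floyd-Warshall all-pairs shortest-path computation. For each intermediate vertex k = 0, 1, …, 2, update dist[i][j] ← min(dist[i][j], dist[i][k] + dist[k][j]). The final matrix gives, for each (i, j), the minimum total weight of any directed path from i to j (possibly empty when i = j).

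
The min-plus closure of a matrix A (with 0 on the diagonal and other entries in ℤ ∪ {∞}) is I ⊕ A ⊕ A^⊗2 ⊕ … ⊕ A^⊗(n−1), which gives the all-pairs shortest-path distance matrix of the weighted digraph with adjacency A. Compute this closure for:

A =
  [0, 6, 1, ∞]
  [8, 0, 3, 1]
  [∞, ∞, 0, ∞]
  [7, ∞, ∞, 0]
Closure =
  [0, 6, 1, 7]
  [8, 0, 3, 1]
  [∞, ∞, 0, ∞]
  [7, 13, 8, 0]

This is the Floyd-Warshall all-pairs shortest-path computation. For each intermediate vertex k = 0, 1, …, 3, update dist[i][j] ← min(dist[i][j], dist[i][k] + dist[k][j]). The final matrix gives, for each (i, j), the minimum total weight of any directed path from i to j (possibly empty when i = j).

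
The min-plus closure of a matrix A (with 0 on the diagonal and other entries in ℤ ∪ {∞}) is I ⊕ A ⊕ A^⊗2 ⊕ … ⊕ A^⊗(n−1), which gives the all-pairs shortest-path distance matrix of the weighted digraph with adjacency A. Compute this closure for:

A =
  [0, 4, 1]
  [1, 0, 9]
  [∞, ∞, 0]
Closure =
  [0, 4, 1]
  [1, 0, 2]
  [∞, ∞, 0]

This is the Floyd-Warshall all-pairs shortest-path computation. For each intermediate vertex k = 0, 1, …, 2, update dist[i][j] ← min(dist[i][j], dist[i][k] + dist[k][j]). The final matrix gives, for each (i, j), the minimum total weight of any directed path from i to j (possibly empty when i = j).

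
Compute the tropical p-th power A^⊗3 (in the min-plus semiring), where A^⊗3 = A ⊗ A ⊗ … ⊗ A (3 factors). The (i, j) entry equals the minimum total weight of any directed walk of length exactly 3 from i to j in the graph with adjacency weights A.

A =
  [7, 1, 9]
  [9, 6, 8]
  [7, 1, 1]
A^⊗3 =
  [16, 10, 10]
  [16, 10, 10]
  [9, 3, 3]

Each entry (A^⊗3)_ij equals the minimum over all length-3 walks i = v_0 → v_1 → … → v_3 = j of Σ_t A[v_t][v_{t+1}]. For example, for (i, j) = (0, 2) we minimise over 9 possible intermediate vertex sequences; the minimum is 10, attained along the walk 0 → 1 → 2 → 2.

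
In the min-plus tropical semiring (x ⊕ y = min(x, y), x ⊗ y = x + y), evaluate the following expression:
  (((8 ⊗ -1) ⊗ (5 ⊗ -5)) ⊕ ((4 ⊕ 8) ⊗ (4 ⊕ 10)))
(((8 ⊗ -1) ⊗ (5 ⊗ -5)) ⊕ ((4 ⊕ 8) ⊗ (4 ⊕ 10))) = 7

Expand innermost to outermost. Recall ⊕ takes the minimum of its arguments and ⊗ takes their sum. Working out the expression (((8 ⊗ -1) ⊗ (5 ⊗ -5)) ⊕ ((4 ⊕ 8) ⊗ (4 ⊕ 10))) gives 7.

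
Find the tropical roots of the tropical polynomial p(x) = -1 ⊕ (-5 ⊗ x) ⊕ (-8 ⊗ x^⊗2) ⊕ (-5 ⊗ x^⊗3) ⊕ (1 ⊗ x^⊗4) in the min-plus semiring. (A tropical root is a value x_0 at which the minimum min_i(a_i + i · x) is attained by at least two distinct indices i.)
Roots: {-6, -3, 3, 4}

Each tropical root is a break point of the lower envelope of the lines y = a_i + i · x (there are 5 lines, with slopes 0, 1, ..., 4). Only the lines that attain the minimum somewhere contribute to roots; other lines are dominated. Here the surviving (envelope) indices are i = 4, i = 3, i = 2, i = 1, i = 0.
Intersections between consecutive envelope lines give the roots: for adjacent envelope indices i < j the intersection is x = (a_i − a_j) / (j − i). Reading off the sorted break points: {-6, -3, 3, 4}.
Verification: at each break x_0, at least two indices attain the minimum of min_i(a_i + i · x_0).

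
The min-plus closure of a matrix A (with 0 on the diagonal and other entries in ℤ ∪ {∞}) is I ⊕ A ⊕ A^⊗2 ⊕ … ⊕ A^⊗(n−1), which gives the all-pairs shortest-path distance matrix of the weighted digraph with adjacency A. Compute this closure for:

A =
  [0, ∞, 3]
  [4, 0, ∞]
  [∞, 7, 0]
Closure =
  [0, 10, 3]
  [4, 0, 7]
  [11, 7, 0]

This is the Floyd-Warshall all-pairs shortest-path computation. For each intermediate vertex k = 0, 1, …, 2, update dist[i][j] ← min(dist[i][j], dist[i][k] + dist[k][j]). The final matrix gives, for each (i, j), the minimum total weight of any directed path from i to j (possibly empty when i = j).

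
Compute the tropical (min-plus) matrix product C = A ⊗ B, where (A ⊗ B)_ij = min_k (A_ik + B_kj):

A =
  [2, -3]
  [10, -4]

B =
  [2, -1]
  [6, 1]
A ⊗ B =
  [3, -2]
  [2, -3]

Apply the min-plus product entry-by-entry:
  C[0][0] = min over k of (A[0][0] + B[0][0] = 2 + 2 = 4, A[0][1] + B[1][0] = -3 + 6 = 3) = 3 (attained at k = 1)
  C[0][1] = min over k of (A[0][0] + B[0][1] = 2 + -1 = 1, A[0][1] + B[1][1] = -3 + 1 = -2) = -2 (attained at k = 1)
  C[1][0] = min over k of (A[1][0] + B[0][0] = 10 + 2 = 12, A[1][1] + B[1][0] = -4 + 6 = 2) = 2 (attained at k = 1)
  C[1][1] = min over k of (A[1][0] + B[0][1] = 10 + -1 = 9, A[1][1] + B[1][1] = -4 + 1 = -3) = -3 (attained at k = 1)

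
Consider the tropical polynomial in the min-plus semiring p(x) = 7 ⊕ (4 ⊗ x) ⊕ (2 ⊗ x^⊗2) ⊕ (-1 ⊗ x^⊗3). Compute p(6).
p(6) = 7

A tropical monomial a ⊗ x^⊗i evaluates to a + i · x. Evaluating each term at x = 6:
  Term 0 contributes 7 + 0 · 6 = 7
  Term 1 contributes 4 + 1 · 6 = 10
  Term 2 contributes 2 + 2 · 6 = 14
  Term 3 contributes -1 + 3 · 6 = 17
p(6) = ⊕ of these = min[7, 10, 14, 17] = 7.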